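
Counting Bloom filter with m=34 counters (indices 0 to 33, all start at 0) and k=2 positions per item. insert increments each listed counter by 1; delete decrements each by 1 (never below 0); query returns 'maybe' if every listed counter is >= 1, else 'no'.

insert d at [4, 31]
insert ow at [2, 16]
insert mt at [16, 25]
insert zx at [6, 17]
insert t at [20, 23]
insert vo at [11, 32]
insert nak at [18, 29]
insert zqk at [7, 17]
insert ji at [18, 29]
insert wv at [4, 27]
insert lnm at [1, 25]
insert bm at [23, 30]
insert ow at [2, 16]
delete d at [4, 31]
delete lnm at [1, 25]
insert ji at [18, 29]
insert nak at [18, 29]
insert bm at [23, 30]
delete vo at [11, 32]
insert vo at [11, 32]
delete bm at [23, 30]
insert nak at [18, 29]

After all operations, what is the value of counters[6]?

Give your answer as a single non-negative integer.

Step 1: insert d at [4, 31] -> counters=[0,0,0,0,1,0,0,0,0,0,0,0,0,0,0,0,0,0,0,0,0,0,0,0,0,0,0,0,0,0,0,1,0,0]
Step 2: insert ow at [2, 16] -> counters=[0,0,1,0,1,0,0,0,0,0,0,0,0,0,0,0,1,0,0,0,0,0,0,0,0,0,0,0,0,0,0,1,0,0]
Step 3: insert mt at [16, 25] -> counters=[0,0,1,0,1,0,0,0,0,0,0,0,0,0,0,0,2,0,0,0,0,0,0,0,0,1,0,0,0,0,0,1,0,0]
Step 4: insert zx at [6, 17] -> counters=[0,0,1,0,1,0,1,0,0,0,0,0,0,0,0,0,2,1,0,0,0,0,0,0,0,1,0,0,0,0,0,1,0,0]
Step 5: insert t at [20, 23] -> counters=[0,0,1,0,1,0,1,0,0,0,0,0,0,0,0,0,2,1,0,0,1,0,0,1,0,1,0,0,0,0,0,1,0,0]
Step 6: insert vo at [11, 32] -> counters=[0,0,1,0,1,0,1,0,0,0,0,1,0,0,0,0,2,1,0,0,1,0,0,1,0,1,0,0,0,0,0,1,1,0]
Step 7: insert nak at [18, 29] -> counters=[0,0,1,0,1,0,1,0,0,0,0,1,0,0,0,0,2,1,1,0,1,0,0,1,0,1,0,0,0,1,0,1,1,0]
Step 8: insert zqk at [7, 17] -> counters=[0,0,1,0,1,0,1,1,0,0,0,1,0,0,0,0,2,2,1,0,1,0,0,1,0,1,0,0,0,1,0,1,1,0]
Step 9: insert ji at [18, 29] -> counters=[0,0,1,0,1,0,1,1,0,0,0,1,0,0,0,0,2,2,2,0,1,0,0,1,0,1,0,0,0,2,0,1,1,0]
Step 10: insert wv at [4, 27] -> counters=[0,0,1,0,2,0,1,1,0,0,0,1,0,0,0,0,2,2,2,0,1,0,0,1,0,1,0,1,0,2,0,1,1,0]
Step 11: insert lnm at [1, 25] -> counters=[0,1,1,0,2,0,1,1,0,0,0,1,0,0,0,0,2,2,2,0,1,0,0,1,0,2,0,1,0,2,0,1,1,0]
Step 12: insert bm at [23, 30] -> counters=[0,1,1,0,2,0,1,1,0,0,0,1,0,0,0,0,2,2,2,0,1,0,0,2,0,2,0,1,0,2,1,1,1,0]
Step 13: insert ow at [2, 16] -> counters=[0,1,2,0,2,0,1,1,0,0,0,1,0,0,0,0,3,2,2,0,1,0,0,2,0,2,0,1,0,2,1,1,1,0]
Step 14: delete d at [4, 31] -> counters=[0,1,2,0,1,0,1,1,0,0,0,1,0,0,0,0,3,2,2,0,1,0,0,2,0,2,0,1,0,2,1,0,1,0]
Step 15: delete lnm at [1, 25] -> counters=[0,0,2,0,1,0,1,1,0,0,0,1,0,0,0,0,3,2,2,0,1,0,0,2,0,1,0,1,0,2,1,0,1,0]
Step 16: insert ji at [18, 29] -> counters=[0,0,2,0,1,0,1,1,0,0,0,1,0,0,0,0,3,2,3,0,1,0,0,2,0,1,0,1,0,3,1,0,1,0]
Step 17: insert nak at [18, 29] -> counters=[0,0,2,0,1,0,1,1,0,0,0,1,0,0,0,0,3,2,4,0,1,0,0,2,0,1,0,1,0,4,1,0,1,0]
Step 18: insert bm at [23, 30] -> counters=[0,0,2,0,1,0,1,1,0,0,0,1,0,0,0,0,3,2,4,0,1,0,0,3,0,1,0,1,0,4,2,0,1,0]
Step 19: delete vo at [11, 32] -> counters=[0,0,2,0,1,0,1,1,0,0,0,0,0,0,0,0,3,2,4,0,1,0,0,3,0,1,0,1,0,4,2,0,0,0]
Step 20: insert vo at [11, 32] -> counters=[0,0,2,0,1,0,1,1,0,0,0,1,0,0,0,0,3,2,4,0,1,0,0,3,0,1,0,1,0,4,2,0,1,0]
Step 21: delete bm at [23, 30] -> counters=[0,0,2,0,1,0,1,1,0,0,0,1,0,0,0,0,3,2,4,0,1,0,0,2,0,1,0,1,0,4,1,0,1,0]
Step 22: insert nak at [18, 29] -> counters=[0,0,2,0,1,0,1,1,0,0,0,1,0,0,0,0,3,2,5,0,1,0,0,2,0,1,0,1,0,5,1,0,1,0]
Final counters=[0,0,2,0,1,0,1,1,0,0,0,1,0,0,0,0,3,2,5,0,1,0,0,2,0,1,0,1,0,5,1,0,1,0] -> counters[6]=1

Answer: 1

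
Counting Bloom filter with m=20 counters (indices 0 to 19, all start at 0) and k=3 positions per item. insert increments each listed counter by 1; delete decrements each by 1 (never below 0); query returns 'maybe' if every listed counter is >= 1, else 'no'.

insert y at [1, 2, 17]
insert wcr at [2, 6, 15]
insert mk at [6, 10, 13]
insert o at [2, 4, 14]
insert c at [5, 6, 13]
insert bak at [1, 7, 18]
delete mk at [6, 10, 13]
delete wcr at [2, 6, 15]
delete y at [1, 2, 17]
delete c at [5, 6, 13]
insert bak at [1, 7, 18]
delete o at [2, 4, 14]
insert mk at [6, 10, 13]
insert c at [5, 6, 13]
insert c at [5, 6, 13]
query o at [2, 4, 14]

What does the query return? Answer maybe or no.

Step 1: insert y at [1, 2, 17] -> counters=[0,1,1,0,0,0,0,0,0,0,0,0,0,0,0,0,0,1,0,0]
Step 2: insert wcr at [2, 6, 15] -> counters=[0,1,2,0,0,0,1,0,0,0,0,0,0,0,0,1,0,1,0,0]
Step 3: insert mk at [6, 10, 13] -> counters=[0,1,2,0,0,0,2,0,0,0,1,0,0,1,0,1,0,1,0,0]
Step 4: insert o at [2, 4, 14] -> counters=[0,1,3,0,1,0,2,0,0,0,1,0,0,1,1,1,0,1,0,0]
Step 5: insert c at [5, 6, 13] -> counters=[0,1,3,0,1,1,3,0,0,0,1,0,0,2,1,1,0,1,0,0]
Step 6: insert bak at [1, 7, 18] -> counters=[0,2,3,0,1,1,3,1,0,0,1,0,0,2,1,1,0,1,1,0]
Step 7: delete mk at [6, 10, 13] -> counters=[0,2,3,0,1,1,2,1,0,0,0,0,0,1,1,1,0,1,1,0]
Step 8: delete wcr at [2, 6, 15] -> counters=[0,2,2,0,1,1,1,1,0,0,0,0,0,1,1,0,0,1,1,0]
Step 9: delete y at [1, 2, 17] -> counters=[0,1,1,0,1,1,1,1,0,0,0,0,0,1,1,0,0,0,1,0]
Step 10: delete c at [5, 6, 13] -> counters=[0,1,1,0,1,0,0,1,0,0,0,0,0,0,1,0,0,0,1,0]
Step 11: insert bak at [1, 7, 18] -> counters=[0,2,1,0,1,0,0,2,0,0,0,0,0,0,1,0,0,0,2,0]
Step 12: delete o at [2, 4, 14] -> counters=[0,2,0,0,0,0,0,2,0,0,0,0,0,0,0,0,0,0,2,0]
Step 13: insert mk at [6, 10, 13] -> counters=[0,2,0,0,0,0,1,2,0,0,1,0,0,1,0,0,0,0,2,0]
Step 14: insert c at [5, 6, 13] -> counters=[0,2,0,0,0,1,2,2,0,0,1,0,0,2,0,0,0,0,2,0]
Step 15: insert c at [5, 6, 13] -> counters=[0,2,0,0,0,2,3,2,0,0,1,0,0,3,0,0,0,0,2,0]
Query o: check counters[2]=0 counters[4]=0 counters[14]=0 -> no

Answer: no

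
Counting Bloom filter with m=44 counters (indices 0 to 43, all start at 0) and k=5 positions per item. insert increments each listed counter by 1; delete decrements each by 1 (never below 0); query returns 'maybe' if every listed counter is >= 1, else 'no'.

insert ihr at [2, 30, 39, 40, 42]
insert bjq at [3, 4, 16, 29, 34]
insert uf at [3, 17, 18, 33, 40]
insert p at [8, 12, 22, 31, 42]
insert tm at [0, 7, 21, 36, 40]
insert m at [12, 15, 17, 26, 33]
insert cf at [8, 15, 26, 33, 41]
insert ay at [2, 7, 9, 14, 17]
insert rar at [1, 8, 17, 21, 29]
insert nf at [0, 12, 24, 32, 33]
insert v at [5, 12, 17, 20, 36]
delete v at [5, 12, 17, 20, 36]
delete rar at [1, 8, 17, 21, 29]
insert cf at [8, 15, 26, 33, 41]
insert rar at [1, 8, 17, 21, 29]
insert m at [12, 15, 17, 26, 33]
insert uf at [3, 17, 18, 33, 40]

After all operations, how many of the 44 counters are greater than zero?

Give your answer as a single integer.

Step 1: insert ihr at [2, 30, 39, 40, 42] -> counters=[0,0,1,0,0,0,0,0,0,0,0,0,0,0,0,0,0,0,0,0,0,0,0,0,0,0,0,0,0,0,1,0,0,0,0,0,0,0,0,1,1,0,1,0]
Step 2: insert bjq at [3, 4, 16, 29, 34] -> counters=[0,0,1,1,1,0,0,0,0,0,0,0,0,0,0,0,1,0,0,0,0,0,0,0,0,0,0,0,0,1,1,0,0,0,1,0,0,0,0,1,1,0,1,0]
Step 3: insert uf at [3, 17, 18, 33, 40] -> counters=[0,0,1,2,1,0,0,0,0,0,0,0,0,0,0,0,1,1,1,0,0,0,0,0,0,0,0,0,0,1,1,0,0,1,1,0,0,0,0,1,2,0,1,0]
Step 4: insert p at [8, 12, 22, 31, 42] -> counters=[0,0,1,2,1,0,0,0,1,0,0,0,1,0,0,0,1,1,1,0,0,0,1,0,0,0,0,0,0,1,1,1,0,1,1,0,0,0,0,1,2,0,2,0]
Step 5: insert tm at [0, 7, 21, 36, 40] -> counters=[1,0,1,2,1,0,0,1,1,0,0,0,1,0,0,0,1,1,1,0,0,1,1,0,0,0,0,0,0,1,1,1,0,1,1,0,1,0,0,1,3,0,2,0]
Step 6: insert m at [12, 15, 17, 26, 33] -> counters=[1,0,1,2,1,0,0,1,1,0,0,0,2,0,0,1,1,2,1,0,0,1,1,0,0,0,1,0,0,1,1,1,0,2,1,0,1,0,0,1,3,0,2,0]
Step 7: insert cf at [8, 15, 26, 33, 41] -> counters=[1,0,1,2,1,0,0,1,2,0,0,0,2,0,0,2,1,2,1,0,0,1,1,0,0,0,2,0,0,1,1,1,0,3,1,0,1,0,0,1,3,1,2,0]
Step 8: insert ay at [2, 7, 9, 14, 17] -> counters=[1,0,2,2,1,0,0,2,2,1,0,0,2,0,1,2,1,3,1,0,0,1,1,0,0,0,2,0,0,1,1,1,0,3,1,0,1,0,0,1,3,1,2,0]
Step 9: insert rar at [1, 8, 17, 21, 29] -> counters=[1,1,2,2,1,0,0,2,3,1,0,0,2,0,1,2,1,4,1,0,0,2,1,0,0,0,2,0,0,2,1,1,0,3,1,0,1,0,0,1,3,1,2,0]
Step 10: insert nf at [0, 12, 24, 32, 33] -> counters=[2,1,2,2,1,0,0,2,3,1,0,0,3,0,1,2,1,4,1,0,0,2,1,0,1,0,2,0,0,2,1,1,1,4,1,0,1,0,0,1,3,1,2,0]
Step 11: insert v at [5, 12, 17, 20, 36] -> counters=[2,1,2,2,1,1,0,2,3,1,0,0,4,0,1,2,1,5,1,0,1,2,1,0,1,0,2,0,0,2,1,1,1,4,1,0,2,0,0,1,3,1,2,0]
Step 12: delete v at [5, 12, 17, 20, 36] -> counters=[2,1,2,2,1,0,0,2,3,1,0,0,3,0,1,2,1,4,1,0,0,2,1,0,1,0,2,0,0,2,1,1,1,4,1,0,1,0,0,1,3,1,2,0]
Step 13: delete rar at [1, 8, 17, 21, 29] -> counters=[2,0,2,2,1,0,0,2,2,1,0,0,3,0,1,2,1,3,1,0,0,1,1,0,1,0,2,0,0,1,1,1,1,4,1,0,1,0,0,1,3,1,2,0]
Step 14: insert cf at [8, 15, 26, 33, 41] -> counters=[2,0,2,2,1,0,0,2,3,1,0,0,3,0,1,3,1,3,1,0,0,1,1,0,1,0,3,0,0,1,1,1,1,5,1,0,1,0,0,1,3,2,2,0]
Step 15: insert rar at [1, 8, 17, 21, 29] -> counters=[2,1,2,2,1,0,0,2,4,1,0,0,3,0,1,3,1,4,1,0,0,2,1,0,1,0,3,0,0,2,1,1,1,5,1,0,1,0,0,1,3,2,2,0]
Step 16: insert m at [12, 15, 17, 26, 33] -> counters=[2,1,2,2,1,0,0,2,4,1,0,0,4,0,1,4,1,5,1,0,0,2,1,0,1,0,4,0,0,2,1,1,1,6,1,0,1,0,0,1,3,2,2,0]
Step 17: insert uf at [3, 17, 18, 33, 40] -> counters=[2,1,2,3,1,0,0,2,4,1,0,0,4,0,1,4,1,6,2,0,0,2,1,0,1,0,4,0,0,2,1,1,1,7,1,0,1,0,0,1,4,2,2,0]
Final counters=[2,1,2,3,1,0,0,2,4,1,0,0,4,0,1,4,1,6,2,0,0,2,1,0,1,0,4,0,0,2,1,1,1,7,1,0,1,0,0,1,4,2,2,0] -> 29 nonzero

Answer: 29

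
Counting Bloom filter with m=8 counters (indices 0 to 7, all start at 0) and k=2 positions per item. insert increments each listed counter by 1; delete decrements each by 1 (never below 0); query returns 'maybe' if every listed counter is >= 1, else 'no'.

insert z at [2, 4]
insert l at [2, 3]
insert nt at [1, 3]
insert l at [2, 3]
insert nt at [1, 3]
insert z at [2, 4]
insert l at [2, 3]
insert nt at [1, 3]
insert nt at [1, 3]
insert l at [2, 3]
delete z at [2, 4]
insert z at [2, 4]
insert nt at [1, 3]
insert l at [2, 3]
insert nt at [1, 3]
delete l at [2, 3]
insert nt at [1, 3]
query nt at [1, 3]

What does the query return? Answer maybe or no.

Step 1: insert z at [2, 4] -> counters=[0,0,1,0,1,0,0,0]
Step 2: insert l at [2, 3] -> counters=[0,0,2,1,1,0,0,0]
Step 3: insert nt at [1, 3] -> counters=[0,1,2,2,1,0,0,0]
Step 4: insert l at [2, 3] -> counters=[0,1,3,3,1,0,0,0]
Step 5: insert nt at [1, 3] -> counters=[0,2,3,4,1,0,0,0]
Step 6: insert z at [2, 4] -> counters=[0,2,4,4,2,0,0,0]
Step 7: insert l at [2, 3] -> counters=[0,2,5,5,2,0,0,0]
Step 8: insert nt at [1, 3] -> counters=[0,3,5,6,2,0,0,0]
Step 9: insert nt at [1, 3] -> counters=[0,4,5,7,2,0,0,0]
Step 10: insert l at [2, 3] -> counters=[0,4,6,8,2,0,0,0]
Step 11: delete z at [2, 4] -> counters=[0,4,5,8,1,0,0,0]
Step 12: insert z at [2, 4] -> counters=[0,4,6,8,2,0,0,0]
Step 13: insert nt at [1, 3] -> counters=[0,5,6,9,2,0,0,0]
Step 14: insert l at [2, 3] -> counters=[0,5,7,10,2,0,0,0]
Step 15: insert nt at [1, 3] -> counters=[0,6,7,11,2,0,0,0]
Step 16: delete l at [2, 3] -> counters=[0,6,6,10,2,0,0,0]
Step 17: insert nt at [1, 3] -> counters=[0,7,6,11,2,0,0,0]
Query nt: check counters[1]=7 counters[3]=11 -> maybe

Answer: maybe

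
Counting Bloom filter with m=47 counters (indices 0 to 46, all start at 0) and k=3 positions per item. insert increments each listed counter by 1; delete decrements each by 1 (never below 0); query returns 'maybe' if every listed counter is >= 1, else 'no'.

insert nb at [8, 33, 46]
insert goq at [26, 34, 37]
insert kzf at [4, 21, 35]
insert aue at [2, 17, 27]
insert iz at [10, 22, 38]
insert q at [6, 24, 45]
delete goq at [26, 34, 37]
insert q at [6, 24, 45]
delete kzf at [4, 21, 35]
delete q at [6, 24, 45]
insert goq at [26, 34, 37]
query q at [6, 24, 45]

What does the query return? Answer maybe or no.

Step 1: insert nb at [8, 33, 46] -> counters=[0,0,0,0,0,0,0,0,1,0,0,0,0,0,0,0,0,0,0,0,0,0,0,0,0,0,0,0,0,0,0,0,0,1,0,0,0,0,0,0,0,0,0,0,0,0,1]
Step 2: insert goq at [26, 34, 37] -> counters=[0,0,0,0,0,0,0,0,1,0,0,0,0,0,0,0,0,0,0,0,0,0,0,0,0,0,1,0,0,0,0,0,0,1,1,0,0,1,0,0,0,0,0,0,0,0,1]
Step 3: insert kzf at [4, 21, 35] -> counters=[0,0,0,0,1,0,0,0,1,0,0,0,0,0,0,0,0,0,0,0,0,1,0,0,0,0,1,0,0,0,0,0,0,1,1,1,0,1,0,0,0,0,0,0,0,0,1]
Step 4: insert aue at [2, 17, 27] -> counters=[0,0,1,0,1,0,0,0,1,0,0,0,0,0,0,0,0,1,0,0,0,1,0,0,0,0,1,1,0,0,0,0,0,1,1,1,0,1,0,0,0,0,0,0,0,0,1]
Step 5: insert iz at [10, 22, 38] -> counters=[0,0,1,0,1,0,0,0,1,0,1,0,0,0,0,0,0,1,0,0,0,1,1,0,0,0,1,1,0,0,0,0,0,1,1,1,0,1,1,0,0,0,0,0,0,0,1]
Step 6: insert q at [6, 24, 45] -> counters=[0,0,1,0,1,0,1,0,1,0,1,0,0,0,0,0,0,1,0,0,0,1,1,0,1,0,1,1,0,0,0,0,0,1,1,1,0,1,1,0,0,0,0,0,0,1,1]
Step 7: delete goq at [26, 34, 37] -> counters=[0,0,1,0,1,0,1,0,1,0,1,0,0,0,0,0,0,1,0,0,0,1,1,0,1,0,0,1,0,0,0,0,0,1,0,1,0,0,1,0,0,0,0,0,0,1,1]
Step 8: insert q at [6, 24, 45] -> counters=[0,0,1,0,1,0,2,0,1,0,1,0,0,0,0,0,0,1,0,0,0,1,1,0,2,0,0,1,0,0,0,0,0,1,0,1,0,0,1,0,0,0,0,0,0,2,1]
Step 9: delete kzf at [4, 21, 35] -> counters=[0,0,1,0,0,0,2,0,1,0,1,0,0,0,0,0,0,1,0,0,0,0,1,0,2,0,0,1,0,0,0,0,0,1,0,0,0,0,1,0,0,0,0,0,0,2,1]
Step 10: delete q at [6, 24, 45] -> counters=[0,0,1,0,0,0,1,0,1,0,1,0,0,0,0,0,0,1,0,0,0,0,1,0,1,0,0,1,0,0,0,0,0,1,0,0,0,0,1,0,0,0,0,0,0,1,1]
Step 11: insert goq at [26, 34, 37] -> counters=[0,0,1,0,0,0,1,0,1,0,1,0,0,0,0,0,0,1,0,0,0,0,1,0,1,0,1,1,0,0,0,0,0,1,1,0,0,1,1,0,0,0,0,0,0,1,1]
Query q: check counters[6]=1 counters[24]=1 counters[45]=1 -> maybe

Answer: maybe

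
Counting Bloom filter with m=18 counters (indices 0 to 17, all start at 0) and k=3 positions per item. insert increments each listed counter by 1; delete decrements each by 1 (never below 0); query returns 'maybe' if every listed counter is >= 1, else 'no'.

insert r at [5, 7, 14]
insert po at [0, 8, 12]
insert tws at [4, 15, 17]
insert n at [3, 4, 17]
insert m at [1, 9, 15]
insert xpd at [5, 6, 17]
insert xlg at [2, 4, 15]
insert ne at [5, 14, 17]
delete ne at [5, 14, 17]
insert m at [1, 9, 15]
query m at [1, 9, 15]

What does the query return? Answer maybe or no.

Answer: maybe

Derivation:
Step 1: insert r at [5, 7, 14] -> counters=[0,0,0,0,0,1,0,1,0,0,0,0,0,0,1,0,0,0]
Step 2: insert po at [0, 8, 12] -> counters=[1,0,0,0,0,1,0,1,1,0,0,0,1,0,1,0,0,0]
Step 3: insert tws at [4, 15, 17] -> counters=[1,0,0,0,1,1,0,1,1,0,0,0,1,0,1,1,0,1]
Step 4: insert n at [3, 4, 17] -> counters=[1,0,0,1,2,1,0,1,1,0,0,0,1,0,1,1,0,2]
Step 5: insert m at [1, 9, 15] -> counters=[1,1,0,1,2,1,0,1,1,1,0,0,1,0,1,2,0,2]
Step 6: insert xpd at [5, 6, 17] -> counters=[1,1,0,1,2,2,1,1,1,1,0,0,1,0,1,2,0,3]
Step 7: insert xlg at [2, 4, 15] -> counters=[1,1,1,1,3,2,1,1,1,1,0,0,1,0,1,3,0,3]
Step 8: insert ne at [5, 14, 17] -> counters=[1,1,1,1,3,3,1,1,1,1,0,0,1,0,2,3,0,4]
Step 9: delete ne at [5, 14, 17] -> counters=[1,1,1,1,3,2,1,1,1,1,0,0,1,0,1,3,0,3]
Step 10: insert m at [1, 9, 15] -> counters=[1,2,1,1,3,2,1,1,1,2,0,0,1,0,1,4,0,3]
Query m: check counters[1]=2 counters[9]=2 counters[15]=4 -> maybe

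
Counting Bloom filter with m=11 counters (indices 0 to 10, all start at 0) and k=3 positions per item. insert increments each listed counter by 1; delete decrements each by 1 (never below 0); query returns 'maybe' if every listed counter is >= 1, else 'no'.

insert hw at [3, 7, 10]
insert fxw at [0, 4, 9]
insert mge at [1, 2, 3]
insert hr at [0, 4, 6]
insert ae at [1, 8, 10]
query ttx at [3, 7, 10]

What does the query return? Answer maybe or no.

Step 1: insert hw at [3, 7, 10] -> counters=[0,0,0,1,0,0,0,1,0,0,1]
Step 2: insert fxw at [0, 4, 9] -> counters=[1,0,0,1,1,0,0,1,0,1,1]
Step 3: insert mge at [1, 2, 3] -> counters=[1,1,1,2,1,0,0,1,0,1,1]
Step 4: insert hr at [0, 4, 6] -> counters=[2,1,1,2,2,0,1,1,0,1,1]
Step 5: insert ae at [1, 8, 10] -> counters=[2,2,1,2,2,0,1,1,1,1,2]
Query ttx: check counters[3]=2 counters[7]=1 counters[10]=2 -> maybe

Answer: maybe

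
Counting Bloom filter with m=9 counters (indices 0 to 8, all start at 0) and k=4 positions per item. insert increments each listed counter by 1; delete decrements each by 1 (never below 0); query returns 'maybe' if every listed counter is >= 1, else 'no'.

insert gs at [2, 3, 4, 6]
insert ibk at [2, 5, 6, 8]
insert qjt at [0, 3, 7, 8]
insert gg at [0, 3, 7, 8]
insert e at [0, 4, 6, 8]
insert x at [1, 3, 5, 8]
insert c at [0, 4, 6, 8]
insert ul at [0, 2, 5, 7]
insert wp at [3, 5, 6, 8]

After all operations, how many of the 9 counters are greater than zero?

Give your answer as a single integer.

Step 1: insert gs at [2, 3, 4, 6] -> counters=[0,0,1,1,1,0,1,0,0]
Step 2: insert ibk at [2, 5, 6, 8] -> counters=[0,0,2,1,1,1,2,0,1]
Step 3: insert qjt at [0, 3, 7, 8] -> counters=[1,0,2,2,1,1,2,1,2]
Step 4: insert gg at [0, 3, 7, 8] -> counters=[2,0,2,3,1,1,2,2,3]
Step 5: insert e at [0, 4, 6, 8] -> counters=[3,0,2,3,2,1,3,2,4]
Step 6: insert x at [1, 3, 5, 8] -> counters=[3,1,2,4,2,2,3,2,5]
Step 7: insert c at [0, 4, 6, 8] -> counters=[4,1,2,4,3,2,4,2,6]
Step 8: insert ul at [0, 2, 5, 7] -> counters=[5,1,3,4,3,3,4,3,6]
Step 9: insert wp at [3, 5, 6, 8] -> counters=[5,1,3,5,3,4,5,3,7]
Final counters=[5,1,3,5,3,4,5,3,7] -> 9 nonzero

Answer: 9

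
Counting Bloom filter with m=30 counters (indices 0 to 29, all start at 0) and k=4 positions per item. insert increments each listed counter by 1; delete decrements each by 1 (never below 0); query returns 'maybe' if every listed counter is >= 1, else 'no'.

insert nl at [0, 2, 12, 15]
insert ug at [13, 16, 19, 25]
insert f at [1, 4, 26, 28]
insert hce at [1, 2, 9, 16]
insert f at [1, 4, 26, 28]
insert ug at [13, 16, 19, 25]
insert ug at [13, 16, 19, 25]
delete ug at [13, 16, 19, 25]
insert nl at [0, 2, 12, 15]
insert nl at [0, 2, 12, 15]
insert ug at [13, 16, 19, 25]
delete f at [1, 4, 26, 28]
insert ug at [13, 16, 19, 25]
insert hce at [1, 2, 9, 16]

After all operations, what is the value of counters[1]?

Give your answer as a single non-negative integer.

Step 1: insert nl at [0, 2, 12, 15] -> counters=[1,0,1,0,0,0,0,0,0,0,0,0,1,0,0,1,0,0,0,0,0,0,0,0,0,0,0,0,0,0]
Step 2: insert ug at [13, 16, 19, 25] -> counters=[1,0,1,0,0,0,0,0,0,0,0,0,1,1,0,1,1,0,0,1,0,0,0,0,0,1,0,0,0,0]
Step 3: insert f at [1, 4, 26, 28] -> counters=[1,1,1,0,1,0,0,0,0,0,0,0,1,1,0,1,1,0,0,1,0,0,0,0,0,1,1,0,1,0]
Step 4: insert hce at [1, 2, 9, 16] -> counters=[1,2,2,0,1,0,0,0,0,1,0,0,1,1,0,1,2,0,0,1,0,0,0,0,0,1,1,0,1,0]
Step 5: insert f at [1, 4, 26, 28] -> counters=[1,3,2,0,2,0,0,0,0,1,0,0,1,1,0,1,2,0,0,1,0,0,0,0,0,1,2,0,2,0]
Step 6: insert ug at [13, 16, 19, 25] -> counters=[1,3,2,0,2,0,0,0,0,1,0,0,1,2,0,1,3,0,0,2,0,0,0,0,0,2,2,0,2,0]
Step 7: insert ug at [13, 16, 19, 25] -> counters=[1,3,2,0,2,0,0,0,0,1,0,0,1,3,0,1,4,0,0,3,0,0,0,0,0,3,2,0,2,0]
Step 8: delete ug at [13, 16, 19, 25] -> counters=[1,3,2,0,2,0,0,0,0,1,0,0,1,2,0,1,3,0,0,2,0,0,0,0,0,2,2,0,2,0]
Step 9: insert nl at [0, 2, 12, 15] -> counters=[2,3,3,0,2,0,0,0,0,1,0,0,2,2,0,2,3,0,0,2,0,0,0,0,0,2,2,0,2,0]
Step 10: insert nl at [0, 2, 12, 15] -> counters=[3,3,4,0,2,0,0,0,0,1,0,0,3,2,0,3,3,0,0,2,0,0,0,0,0,2,2,0,2,0]
Step 11: insert ug at [13, 16, 19, 25] -> counters=[3,3,4,0,2,0,0,0,0,1,0,0,3,3,0,3,4,0,0,3,0,0,0,0,0,3,2,0,2,0]
Step 12: delete f at [1, 4, 26, 28] -> counters=[3,2,4,0,1,0,0,0,0,1,0,0,3,3,0,3,4,0,0,3,0,0,0,0,0,3,1,0,1,0]
Step 13: insert ug at [13, 16, 19, 25] -> counters=[3,2,4,0,1,0,0,0,0,1,0,0,3,4,0,3,5,0,0,4,0,0,0,0,0,4,1,0,1,0]
Step 14: insert hce at [1, 2, 9, 16] -> counters=[3,3,5,0,1,0,0,0,0,2,0,0,3,4,0,3,6,0,0,4,0,0,0,0,0,4,1,0,1,0]
Final counters=[3,3,5,0,1,0,0,0,0,2,0,0,3,4,0,3,6,0,0,4,0,0,0,0,0,4,1,0,1,0] -> counters[1]=3

Answer: 3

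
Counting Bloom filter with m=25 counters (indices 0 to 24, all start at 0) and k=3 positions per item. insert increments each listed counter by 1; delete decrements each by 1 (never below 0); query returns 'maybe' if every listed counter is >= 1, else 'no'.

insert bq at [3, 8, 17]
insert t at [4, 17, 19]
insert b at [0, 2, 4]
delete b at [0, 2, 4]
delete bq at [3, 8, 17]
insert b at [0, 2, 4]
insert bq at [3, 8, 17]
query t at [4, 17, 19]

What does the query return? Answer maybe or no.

Step 1: insert bq at [3, 8, 17] -> counters=[0,0,0,1,0,0,0,0,1,0,0,0,0,0,0,0,0,1,0,0,0,0,0,0,0]
Step 2: insert t at [4, 17, 19] -> counters=[0,0,0,1,1,0,0,0,1,0,0,0,0,0,0,0,0,2,0,1,0,0,0,0,0]
Step 3: insert b at [0, 2, 4] -> counters=[1,0,1,1,2,0,0,0,1,0,0,0,0,0,0,0,0,2,0,1,0,0,0,0,0]
Step 4: delete b at [0, 2, 4] -> counters=[0,0,0,1,1,0,0,0,1,0,0,0,0,0,0,0,0,2,0,1,0,0,0,0,0]
Step 5: delete bq at [3, 8, 17] -> counters=[0,0,0,0,1,0,0,0,0,0,0,0,0,0,0,0,0,1,0,1,0,0,0,0,0]
Step 6: insert b at [0, 2, 4] -> counters=[1,0,1,0,2,0,0,0,0,0,0,0,0,0,0,0,0,1,0,1,0,0,0,0,0]
Step 7: insert bq at [3, 8, 17] -> counters=[1,0,1,1,2,0,0,0,1,0,0,0,0,0,0,0,0,2,0,1,0,0,0,0,0]
Query t: check counters[4]=2 counters[17]=2 counters[19]=1 -> maybe

Answer: maybe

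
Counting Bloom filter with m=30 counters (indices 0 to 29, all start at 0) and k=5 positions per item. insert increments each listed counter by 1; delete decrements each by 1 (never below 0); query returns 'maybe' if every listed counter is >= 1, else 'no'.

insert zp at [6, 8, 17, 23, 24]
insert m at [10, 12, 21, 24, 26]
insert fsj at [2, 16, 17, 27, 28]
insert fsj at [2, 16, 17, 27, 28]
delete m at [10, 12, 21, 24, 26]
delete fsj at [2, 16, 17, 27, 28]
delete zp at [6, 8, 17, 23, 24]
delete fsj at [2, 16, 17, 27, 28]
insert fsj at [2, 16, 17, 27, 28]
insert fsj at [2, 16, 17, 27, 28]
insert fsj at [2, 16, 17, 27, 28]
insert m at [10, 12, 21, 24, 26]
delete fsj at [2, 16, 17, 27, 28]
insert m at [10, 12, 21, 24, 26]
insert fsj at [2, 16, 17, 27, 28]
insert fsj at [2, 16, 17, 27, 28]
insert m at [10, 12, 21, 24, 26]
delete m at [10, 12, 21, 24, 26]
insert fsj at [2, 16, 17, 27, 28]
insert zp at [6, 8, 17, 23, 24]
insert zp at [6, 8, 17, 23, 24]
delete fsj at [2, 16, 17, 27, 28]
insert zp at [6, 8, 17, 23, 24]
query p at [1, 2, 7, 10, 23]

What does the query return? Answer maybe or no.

Step 1: insert zp at [6, 8, 17, 23, 24] -> counters=[0,0,0,0,0,0,1,0,1,0,0,0,0,0,0,0,0,1,0,0,0,0,0,1,1,0,0,0,0,0]
Step 2: insert m at [10, 12, 21, 24, 26] -> counters=[0,0,0,0,0,0,1,0,1,0,1,0,1,0,0,0,0,1,0,0,0,1,0,1,2,0,1,0,0,0]
Step 3: insert fsj at [2, 16, 17, 27, 28] -> counters=[0,0,1,0,0,0,1,0,1,0,1,0,1,0,0,0,1,2,0,0,0,1,0,1,2,0,1,1,1,0]
Step 4: insert fsj at [2, 16, 17, 27, 28] -> counters=[0,0,2,0,0,0,1,0,1,0,1,0,1,0,0,0,2,3,0,0,0,1,0,1,2,0,1,2,2,0]
Step 5: delete m at [10, 12, 21, 24, 26] -> counters=[0,0,2,0,0,0,1,0,1,0,0,0,0,0,0,0,2,3,0,0,0,0,0,1,1,0,0,2,2,0]
Step 6: delete fsj at [2, 16, 17, 27, 28] -> counters=[0,0,1,0,0,0,1,0,1,0,0,0,0,0,0,0,1,2,0,0,0,0,0,1,1,0,0,1,1,0]
Step 7: delete zp at [6, 8, 17, 23, 24] -> counters=[0,0,1,0,0,0,0,0,0,0,0,0,0,0,0,0,1,1,0,0,0,0,0,0,0,0,0,1,1,0]
Step 8: delete fsj at [2, 16, 17, 27, 28] -> counters=[0,0,0,0,0,0,0,0,0,0,0,0,0,0,0,0,0,0,0,0,0,0,0,0,0,0,0,0,0,0]
Step 9: insert fsj at [2, 16, 17, 27, 28] -> counters=[0,0,1,0,0,0,0,0,0,0,0,0,0,0,0,0,1,1,0,0,0,0,0,0,0,0,0,1,1,0]
Step 10: insert fsj at [2, 16, 17, 27, 28] -> counters=[0,0,2,0,0,0,0,0,0,0,0,0,0,0,0,0,2,2,0,0,0,0,0,0,0,0,0,2,2,0]
Step 11: insert fsj at [2, 16, 17, 27, 28] -> counters=[0,0,3,0,0,0,0,0,0,0,0,0,0,0,0,0,3,3,0,0,0,0,0,0,0,0,0,3,3,0]
Step 12: insert m at [10, 12, 21, 24, 26] -> counters=[0,0,3,0,0,0,0,0,0,0,1,0,1,0,0,0,3,3,0,0,0,1,0,0,1,0,1,3,3,0]
Step 13: delete fsj at [2, 16, 17, 27, 28] -> counters=[0,0,2,0,0,0,0,0,0,0,1,0,1,0,0,0,2,2,0,0,0,1,0,0,1,0,1,2,2,0]
Step 14: insert m at [10, 12, 21, 24, 26] -> counters=[0,0,2,0,0,0,0,0,0,0,2,0,2,0,0,0,2,2,0,0,0,2,0,0,2,0,2,2,2,0]
Step 15: insert fsj at [2, 16, 17, 27, 28] -> counters=[0,0,3,0,0,0,0,0,0,0,2,0,2,0,0,0,3,3,0,0,0,2,0,0,2,0,2,3,3,0]
Step 16: insert fsj at [2, 16, 17, 27, 28] -> counters=[0,0,4,0,0,0,0,0,0,0,2,0,2,0,0,0,4,4,0,0,0,2,0,0,2,0,2,4,4,0]
Step 17: insert m at [10, 12, 21, 24, 26] -> counters=[0,0,4,0,0,0,0,0,0,0,3,0,3,0,0,0,4,4,0,0,0,3,0,0,3,0,3,4,4,0]
Step 18: delete m at [10, 12, 21, 24, 26] -> counters=[0,0,4,0,0,0,0,0,0,0,2,0,2,0,0,0,4,4,0,0,0,2,0,0,2,0,2,4,4,0]
Step 19: insert fsj at [2, 16, 17, 27, 28] -> counters=[0,0,5,0,0,0,0,0,0,0,2,0,2,0,0,0,5,5,0,0,0,2,0,0,2,0,2,5,5,0]
Step 20: insert zp at [6, 8, 17, 23, 24] -> counters=[0,0,5,0,0,0,1,0,1,0,2,0,2,0,0,0,5,6,0,0,0,2,0,1,3,0,2,5,5,0]
Step 21: insert zp at [6, 8, 17, 23, 24] -> counters=[0,0,5,0,0,0,2,0,2,0,2,0,2,0,0,0,5,7,0,0,0,2,0,2,4,0,2,5,5,0]
Step 22: delete fsj at [2, 16, 17, 27, 28] -> counters=[0,0,4,0,0,0,2,0,2,0,2,0,2,0,0,0,4,6,0,0,0,2,0,2,4,0,2,4,4,0]
Step 23: insert zp at [6, 8, 17, 23, 24] -> counters=[0,0,4,0,0,0,3,0,3,0,2,0,2,0,0,0,4,7,0,0,0,2,0,3,5,0,2,4,4,0]
Query p: check counters[1]=0 counters[2]=4 counters[7]=0 counters[10]=2 counters[23]=3 -> no

Answer: no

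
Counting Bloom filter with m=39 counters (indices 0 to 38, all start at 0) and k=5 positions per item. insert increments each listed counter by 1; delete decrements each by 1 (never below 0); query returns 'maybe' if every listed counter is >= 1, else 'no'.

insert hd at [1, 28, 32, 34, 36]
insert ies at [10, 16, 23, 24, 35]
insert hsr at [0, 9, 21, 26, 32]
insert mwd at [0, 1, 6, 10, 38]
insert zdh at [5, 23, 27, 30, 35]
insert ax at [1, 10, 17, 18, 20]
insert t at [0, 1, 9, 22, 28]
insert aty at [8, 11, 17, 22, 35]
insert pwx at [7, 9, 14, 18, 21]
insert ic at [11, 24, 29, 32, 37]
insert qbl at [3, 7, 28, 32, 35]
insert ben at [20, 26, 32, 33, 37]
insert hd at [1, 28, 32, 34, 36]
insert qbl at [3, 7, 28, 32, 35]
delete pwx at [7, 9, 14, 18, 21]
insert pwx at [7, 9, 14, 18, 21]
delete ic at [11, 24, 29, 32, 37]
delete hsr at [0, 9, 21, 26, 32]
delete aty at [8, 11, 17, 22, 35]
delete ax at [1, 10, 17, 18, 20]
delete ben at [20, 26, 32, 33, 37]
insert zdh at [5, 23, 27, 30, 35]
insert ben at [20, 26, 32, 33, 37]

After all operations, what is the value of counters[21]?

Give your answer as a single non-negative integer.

Step 1: insert hd at [1, 28, 32, 34, 36] -> counters=[0,1,0,0,0,0,0,0,0,0,0,0,0,0,0,0,0,0,0,0,0,0,0,0,0,0,0,0,1,0,0,0,1,0,1,0,1,0,0]
Step 2: insert ies at [10, 16, 23, 24, 35] -> counters=[0,1,0,0,0,0,0,0,0,0,1,0,0,0,0,0,1,0,0,0,0,0,0,1,1,0,0,0,1,0,0,0,1,0,1,1,1,0,0]
Step 3: insert hsr at [0, 9, 21, 26, 32] -> counters=[1,1,0,0,0,0,0,0,0,1,1,0,0,0,0,0,1,0,0,0,0,1,0,1,1,0,1,0,1,0,0,0,2,0,1,1,1,0,0]
Step 4: insert mwd at [0, 1, 6, 10, 38] -> counters=[2,2,0,0,0,0,1,0,0,1,2,0,0,0,0,0,1,0,0,0,0,1,0,1,1,0,1,0,1,0,0,0,2,0,1,1,1,0,1]
Step 5: insert zdh at [5, 23, 27, 30, 35] -> counters=[2,2,0,0,0,1,1,0,0,1,2,0,0,0,0,0,1,0,0,0,0,1,0,2,1,0,1,1,1,0,1,0,2,0,1,2,1,0,1]
Step 6: insert ax at [1, 10, 17, 18, 20] -> counters=[2,3,0,0,0,1,1,0,0,1,3,0,0,0,0,0,1,1,1,0,1,1,0,2,1,0,1,1,1,0,1,0,2,0,1,2,1,0,1]
Step 7: insert t at [0, 1, 9, 22, 28] -> counters=[3,4,0,0,0,1,1,0,0,2,3,0,0,0,0,0,1,1,1,0,1,1,1,2,1,0,1,1,2,0,1,0,2,0,1,2,1,0,1]
Step 8: insert aty at [8, 11, 17, 22, 35] -> counters=[3,4,0,0,0,1,1,0,1,2,3,1,0,0,0,0,1,2,1,0,1,1,2,2,1,0,1,1,2,0,1,0,2,0,1,3,1,0,1]
Step 9: insert pwx at [7, 9, 14, 18, 21] -> counters=[3,4,0,0,0,1,1,1,1,3,3,1,0,0,1,0,1,2,2,0,1,2,2,2,1,0,1,1,2,0,1,0,2,0,1,3,1,0,1]
Step 10: insert ic at [11, 24, 29, 32, 37] -> counters=[3,4,0,0,0,1,1,1,1,3,3,2,0,0,1,0,1,2,2,0,1,2,2,2,2,0,1,1,2,1,1,0,3,0,1,3,1,1,1]
Step 11: insert qbl at [3, 7, 28, 32, 35] -> counters=[3,4,0,1,0,1,1,2,1,3,3,2,0,0,1,0,1,2,2,0,1,2,2,2,2,0,1,1,3,1,1,0,4,0,1,4,1,1,1]
Step 12: insert ben at [20, 26, 32, 33, 37] -> counters=[3,4,0,1,0,1,1,2,1,3,3,2,0,0,1,0,1,2,2,0,2,2,2,2,2,0,2,1,3,1,1,0,5,1,1,4,1,2,1]
Step 13: insert hd at [1, 28, 32, 34, 36] -> counters=[3,5,0,1,0,1,1,2,1,3,3,2,0,0,1,0,1,2,2,0,2,2,2,2,2,0,2,1,4,1,1,0,6,1,2,4,2,2,1]
Step 14: insert qbl at [3, 7, 28, 32, 35] -> counters=[3,5,0,2,0,1,1,3,1,3,3,2,0,0,1,0,1,2,2,0,2,2,2,2,2,0,2,1,5,1,1,0,7,1,2,5,2,2,1]
Step 15: delete pwx at [7, 9, 14, 18, 21] -> counters=[3,5,0,2,0,1,1,2,1,2,3,2,0,0,0,0,1,2,1,0,2,1,2,2,2,0,2,1,5,1,1,0,7,1,2,5,2,2,1]
Step 16: insert pwx at [7, 9, 14, 18, 21] -> counters=[3,5,0,2,0,1,1,3,1,3,3,2,0,0,1,0,1,2,2,0,2,2,2,2,2,0,2,1,5,1,1,0,7,1,2,5,2,2,1]
Step 17: delete ic at [11, 24, 29, 32, 37] -> counters=[3,5,0,2,0,1,1,3,1,3,3,1,0,0,1,0,1,2,2,0,2,2,2,2,1,0,2,1,5,0,1,0,6,1,2,5,2,1,1]
Step 18: delete hsr at [0, 9, 21, 26, 32] -> counters=[2,5,0,2,0,1,1,3,1,2,3,1,0,0,1,0,1,2,2,0,2,1,2,2,1,0,1,1,5,0,1,0,5,1,2,5,2,1,1]
Step 19: delete aty at [8, 11, 17, 22, 35] -> counters=[2,5,0,2,0,1,1,3,0,2,3,0,0,0,1,0,1,1,2,0,2,1,1,2,1,0,1,1,5,0,1,0,5,1,2,4,2,1,1]
Step 20: delete ax at [1, 10, 17, 18, 20] -> counters=[2,4,0,2,0,1,1,3,0,2,2,0,0,0,1,0,1,0,1,0,1,1,1,2,1,0,1,1,5,0,1,0,5,1,2,4,2,1,1]
Step 21: delete ben at [20, 26, 32, 33, 37] -> counters=[2,4,0,2,0,1,1,3,0,2,2,0,0,0,1,0,1,0,1,0,0,1,1,2,1,0,0,1,5,0,1,0,4,0,2,4,2,0,1]
Step 22: insert zdh at [5, 23, 27, 30, 35] -> counters=[2,4,0,2,0,2,1,3,0,2,2,0,0,0,1,0,1,0,1,0,0,1,1,3,1,0,0,2,5,0,2,0,4,0,2,5,2,0,1]
Step 23: insert ben at [20, 26, 32, 33, 37] -> counters=[2,4,0,2,0,2,1,3,0,2,2,0,0,0,1,0,1,0,1,0,1,1,1,3,1,0,1,2,5,0,2,0,5,1,2,5,2,1,1]
Final counters=[2,4,0,2,0,2,1,3,0,2,2,0,0,0,1,0,1,0,1,0,1,1,1,3,1,0,1,2,5,0,2,0,5,1,2,5,2,1,1] -> counters[21]=1

Answer: 1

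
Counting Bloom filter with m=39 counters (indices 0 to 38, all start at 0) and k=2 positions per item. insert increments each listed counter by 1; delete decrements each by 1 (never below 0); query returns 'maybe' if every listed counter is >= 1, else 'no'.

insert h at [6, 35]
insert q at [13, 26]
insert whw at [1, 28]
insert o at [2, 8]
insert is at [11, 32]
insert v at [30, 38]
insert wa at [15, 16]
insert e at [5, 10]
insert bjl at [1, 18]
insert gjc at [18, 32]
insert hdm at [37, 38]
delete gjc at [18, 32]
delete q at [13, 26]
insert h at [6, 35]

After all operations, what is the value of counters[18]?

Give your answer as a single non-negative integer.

Step 1: insert h at [6, 35] -> counters=[0,0,0,0,0,0,1,0,0,0,0,0,0,0,0,0,0,0,0,0,0,0,0,0,0,0,0,0,0,0,0,0,0,0,0,1,0,0,0]
Step 2: insert q at [13, 26] -> counters=[0,0,0,0,0,0,1,0,0,0,0,0,0,1,0,0,0,0,0,0,0,0,0,0,0,0,1,0,0,0,0,0,0,0,0,1,0,0,0]
Step 3: insert whw at [1, 28] -> counters=[0,1,0,0,0,0,1,0,0,0,0,0,0,1,0,0,0,0,0,0,0,0,0,0,0,0,1,0,1,0,0,0,0,0,0,1,0,0,0]
Step 4: insert o at [2, 8] -> counters=[0,1,1,0,0,0,1,0,1,0,0,0,0,1,0,0,0,0,0,0,0,0,0,0,0,0,1,0,1,0,0,0,0,0,0,1,0,0,0]
Step 5: insert is at [11, 32] -> counters=[0,1,1,0,0,0,1,0,1,0,0,1,0,1,0,0,0,0,0,0,0,0,0,0,0,0,1,0,1,0,0,0,1,0,0,1,0,0,0]
Step 6: insert v at [30, 38] -> counters=[0,1,1,0,0,0,1,0,1,0,0,1,0,1,0,0,0,0,0,0,0,0,0,0,0,0,1,0,1,0,1,0,1,0,0,1,0,0,1]
Step 7: insert wa at [15, 16] -> counters=[0,1,1,0,0,0,1,0,1,0,0,1,0,1,0,1,1,0,0,0,0,0,0,0,0,0,1,0,1,0,1,0,1,0,0,1,0,0,1]
Step 8: insert e at [5, 10] -> counters=[0,1,1,0,0,1,1,0,1,0,1,1,0,1,0,1,1,0,0,0,0,0,0,0,0,0,1,0,1,0,1,0,1,0,0,1,0,0,1]
Step 9: insert bjl at [1, 18] -> counters=[0,2,1,0,0,1,1,0,1,0,1,1,0,1,0,1,1,0,1,0,0,0,0,0,0,0,1,0,1,0,1,0,1,0,0,1,0,0,1]
Step 10: insert gjc at [18, 32] -> counters=[0,2,1,0,0,1,1,0,1,0,1,1,0,1,0,1,1,0,2,0,0,0,0,0,0,0,1,0,1,0,1,0,2,0,0,1,0,0,1]
Step 11: insert hdm at [37, 38] -> counters=[0,2,1,0,0,1,1,0,1,0,1,1,0,1,0,1,1,0,2,0,0,0,0,0,0,0,1,0,1,0,1,0,2,0,0,1,0,1,2]
Step 12: delete gjc at [18, 32] -> counters=[0,2,1,0,0,1,1,0,1,0,1,1,0,1,0,1,1,0,1,0,0,0,0,0,0,0,1,0,1,0,1,0,1,0,0,1,0,1,2]
Step 13: delete q at [13, 26] -> counters=[0,2,1,0,0,1,1,0,1,0,1,1,0,0,0,1,1,0,1,0,0,0,0,0,0,0,0,0,1,0,1,0,1,0,0,1,0,1,2]
Step 14: insert h at [6, 35] -> counters=[0,2,1,0,0,1,2,0,1,0,1,1,0,0,0,1,1,0,1,0,0,0,0,0,0,0,0,0,1,0,1,0,1,0,0,2,0,1,2]
Final counters=[0,2,1,0,0,1,2,0,1,0,1,1,0,0,0,1,1,0,1,0,0,0,0,0,0,0,0,0,1,0,1,0,1,0,0,2,0,1,2] -> counters[18]=1

Answer: 1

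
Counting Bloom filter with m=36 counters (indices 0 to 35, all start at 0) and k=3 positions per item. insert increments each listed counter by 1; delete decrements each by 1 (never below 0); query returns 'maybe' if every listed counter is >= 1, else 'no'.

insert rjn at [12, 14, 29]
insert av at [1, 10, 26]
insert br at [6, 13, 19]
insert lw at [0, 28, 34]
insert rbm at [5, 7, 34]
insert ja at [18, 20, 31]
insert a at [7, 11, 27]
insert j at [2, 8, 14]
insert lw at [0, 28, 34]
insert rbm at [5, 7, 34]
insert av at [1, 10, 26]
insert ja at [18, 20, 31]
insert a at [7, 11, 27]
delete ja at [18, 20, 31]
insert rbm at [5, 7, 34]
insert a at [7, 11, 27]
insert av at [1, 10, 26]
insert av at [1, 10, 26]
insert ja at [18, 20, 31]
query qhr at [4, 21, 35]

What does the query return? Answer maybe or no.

Step 1: insert rjn at [12, 14, 29] -> counters=[0,0,0,0,0,0,0,0,0,0,0,0,1,0,1,0,0,0,0,0,0,0,0,0,0,0,0,0,0,1,0,0,0,0,0,0]
Step 2: insert av at [1, 10, 26] -> counters=[0,1,0,0,0,0,0,0,0,0,1,0,1,0,1,0,0,0,0,0,0,0,0,0,0,0,1,0,0,1,0,0,0,0,0,0]
Step 3: insert br at [6, 13, 19] -> counters=[0,1,0,0,0,0,1,0,0,0,1,0,1,1,1,0,0,0,0,1,0,0,0,0,0,0,1,0,0,1,0,0,0,0,0,0]
Step 4: insert lw at [0, 28, 34] -> counters=[1,1,0,0,0,0,1,0,0,0,1,0,1,1,1,0,0,0,0,1,0,0,0,0,0,0,1,0,1,1,0,0,0,0,1,0]
Step 5: insert rbm at [5, 7, 34] -> counters=[1,1,0,0,0,1,1,1,0,0,1,0,1,1,1,0,0,0,0,1,0,0,0,0,0,0,1,0,1,1,0,0,0,0,2,0]
Step 6: insert ja at [18, 20, 31] -> counters=[1,1,0,0,0,1,1,1,0,0,1,0,1,1,1,0,0,0,1,1,1,0,0,0,0,0,1,0,1,1,0,1,0,0,2,0]
Step 7: insert a at [7, 11, 27] -> counters=[1,1,0,0,0,1,1,2,0,0,1,1,1,1,1,0,0,0,1,1,1,0,0,0,0,0,1,1,1,1,0,1,0,0,2,0]
Step 8: insert j at [2, 8, 14] -> counters=[1,1,1,0,0,1,1,2,1,0,1,1,1,1,2,0,0,0,1,1,1,0,0,0,0,0,1,1,1,1,0,1,0,0,2,0]
Step 9: insert lw at [0, 28, 34] -> counters=[2,1,1,0,0,1,1,2,1,0,1,1,1,1,2,0,0,0,1,1,1,0,0,0,0,0,1,1,2,1,0,1,0,0,3,0]
Step 10: insert rbm at [5, 7, 34] -> counters=[2,1,1,0,0,2,1,3,1,0,1,1,1,1,2,0,0,0,1,1,1,0,0,0,0,0,1,1,2,1,0,1,0,0,4,0]
Step 11: insert av at [1, 10, 26] -> counters=[2,2,1,0,0,2,1,3,1,0,2,1,1,1,2,0,0,0,1,1,1,0,0,0,0,0,2,1,2,1,0,1,0,0,4,0]
Step 12: insert ja at [18, 20, 31] -> counters=[2,2,1,0,0,2,1,3,1,0,2,1,1,1,2,0,0,0,2,1,2,0,0,0,0,0,2,1,2,1,0,2,0,0,4,0]
Step 13: insert a at [7, 11, 27] -> counters=[2,2,1,0,0,2,1,4,1,0,2,2,1,1,2,0,0,0,2,1,2,0,0,0,0,0,2,2,2,1,0,2,0,0,4,0]
Step 14: delete ja at [18, 20, 31] -> counters=[2,2,1,0,0,2,1,4,1,0,2,2,1,1,2,0,0,0,1,1,1,0,0,0,0,0,2,2,2,1,0,1,0,0,4,0]
Step 15: insert rbm at [5, 7, 34] -> counters=[2,2,1,0,0,3,1,5,1,0,2,2,1,1,2,0,0,0,1,1,1,0,0,0,0,0,2,2,2,1,0,1,0,0,5,0]
Step 16: insert a at [7, 11, 27] -> counters=[2,2,1,0,0,3,1,6,1,0,2,3,1,1,2,0,0,0,1,1,1,0,0,0,0,0,2,3,2,1,0,1,0,0,5,0]
Step 17: insert av at [1, 10, 26] -> counters=[2,3,1,0,0,3,1,6,1,0,3,3,1,1,2,0,0,0,1,1,1,0,0,0,0,0,3,3,2,1,0,1,0,0,5,0]
Step 18: insert av at [1, 10, 26] -> counters=[2,4,1,0,0,3,1,6,1,0,4,3,1,1,2,0,0,0,1,1,1,0,0,0,0,0,4,3,2,1,0,1,0,0,5,0]
Step 19: insert ja at [18, 20, 31] -> counters=[2,4,1,0,0,3,1,6,1,0,4,3,1,1,2,0,0,0,2,1,2,0,0,0,0,0,4,3,2,1,0,2,0,0,5,0]
Query qhr: check counters[4]=0 counters[21]=0 counters[35]=0 -> no

Answer: no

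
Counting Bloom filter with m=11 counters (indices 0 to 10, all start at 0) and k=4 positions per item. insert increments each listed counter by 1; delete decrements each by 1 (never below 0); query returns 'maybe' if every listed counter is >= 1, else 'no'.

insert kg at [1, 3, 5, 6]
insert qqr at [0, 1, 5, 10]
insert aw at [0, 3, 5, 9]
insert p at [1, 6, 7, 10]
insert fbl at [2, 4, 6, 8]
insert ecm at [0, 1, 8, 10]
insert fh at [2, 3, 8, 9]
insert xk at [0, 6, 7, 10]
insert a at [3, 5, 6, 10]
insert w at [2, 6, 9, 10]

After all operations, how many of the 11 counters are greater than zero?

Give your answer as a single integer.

Answer: 11

Derivation:
Step 1: insert kg at [1, 3, 5, 6] -> counters=[0,1,0,1,0,1,1,0,0,0,0]
Step 2: insert qqr at [0, 1, 5, 10] -> counters=[1,2,0,1,0,2,1,0,0,0,1]
Step 3: insert aw at [0, 3, 5, 9] -> counters=[2,2,0,2,0,3,1,0,0,1,1]
Step 4: insert p at [1, 6, 7, 10] -> counters=[2,3,0,2,0,3,2,1,0,1,2]
Step 5: insert fbl at [2, 4, 6, 8] -> counters=[2,3,1,2,1,3,3,1,1,1,2]
Step 6: insert ecm at [0, 1, 8, 10] -> counters=[3,4,1,2,1,3,3,1,2,1,3]
Step 7: insert fh at [2, 3, 8, 9] -> counters=[3,4,2,3,1,3,3,1,3,2,3]
Step 8: insert xk at [0, 6, 7, 10] -> counters=[4,4,2,3,1,3,4,2,3,2,4]
Step 9: insert a at [3, 5, 6, 10] -> counters=[4,4,2,4,1,4,5,2,3,2,5]
Step 10: insert w at [2, 6, 9, 10] -> counters=[4,4,3,4,1,4,6,2,3,3,6]
Final counters=[4,4,3,4,1,4,6,2,3,3,6] -> 11 nonzero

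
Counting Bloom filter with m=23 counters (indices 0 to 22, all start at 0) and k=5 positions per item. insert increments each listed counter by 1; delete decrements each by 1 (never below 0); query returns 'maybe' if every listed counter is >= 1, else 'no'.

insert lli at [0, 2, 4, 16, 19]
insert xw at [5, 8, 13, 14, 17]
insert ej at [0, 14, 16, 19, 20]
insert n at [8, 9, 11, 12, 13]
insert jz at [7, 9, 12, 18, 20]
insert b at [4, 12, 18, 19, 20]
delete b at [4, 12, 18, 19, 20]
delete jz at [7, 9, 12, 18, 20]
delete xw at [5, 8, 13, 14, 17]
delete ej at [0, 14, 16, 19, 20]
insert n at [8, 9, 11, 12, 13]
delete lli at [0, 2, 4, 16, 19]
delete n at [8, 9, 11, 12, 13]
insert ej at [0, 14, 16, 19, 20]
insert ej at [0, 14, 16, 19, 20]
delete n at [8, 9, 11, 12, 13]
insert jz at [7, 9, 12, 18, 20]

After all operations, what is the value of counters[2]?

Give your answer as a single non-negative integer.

Step 1: insert lli at [0, 2, 4, 16, 19] -> counters=[1,0,1,0,1,0,0,0,0,0,0,0,0,0,0,0,1,0,0,1,0,0,0]
Step 2: insert xw at [5, 8, 13, 14, 17] -> counters=[1,0,1,0,1,1,0,0,1,0,0,0,0,1,1,0,1,1,0,1,0,0,0]
Step 3: insert ej at [0, 14, 16, 19, 20] -> counters=[2,0,1,0,1,1,0,0,1,0,0,0,0,1,2,0,2,1,0,2,1,0,0]
Step 4: insert n at [8, 9, 11, 12, 13] -> counters=[2,0,1,0,1,1,0,0,2,1,0,1,1,2,2,0,2,1,0,2,1,0,0]
Step 5: insert jz at [7, 9, 12, 18, 20] -> counters=[2,0,1,0,1,1,0,1,2,2,0,1,2,2,2,0,2,1,1,2,2,0,0]
Step 6: insert b at [4, 12, 18, 19, 20] -> counters=[2,0,1,0,2,1,0,1,2,2,0,1,3,2,2,0,2,1,2,3,3,0,0]
Step 7: delete b at [4, 12, 18, 19, 20] -> counters=[2,0,1,0,1,1,0,1,2,2,0,1,2,2,2,0,2,1,1,2,2,0,0]
Step 8: delete jz at [7, 9, 12, 18, 20] -> counters=[2,0,1,0,1,1,0,0,2,1,0,1,1,2,2,0,2,1,0,2,1,0,0]
Step 9: delete xw at [5, 8, 13, 14, 17] -> counters=[2,0,1,0,1,0,0,0,1,1,0,1,1,1,1,0,2,0,0,2,1,0,0]
Step 10: delete ej at [0, 14, 16, 19, 20] -> counters=[1,0,1,0,1,0,0,0,1,1,0,1,1,1,0,0,1,0,0,1,0,0,0]
Step 11: insert n at [8, 9, 11, 12, 13] -> counters=[1,0,1,0,1,0,0,0,2,2,0,2,2,2,0,0,1,0,0,1,0,0,0]
Step 12: delete lli at [0, 2, 4, 16, 19] -> counters=[0,0,0,0,0,0,0,0,2,2,0,2,2,2,0,0,0,0,0,0,0,0,0]
Step 13: delete n at [8, 9, 11, 12, 13] -> counters=[0,0,0,0,0,0,0,0,1,1,0,1,1,1,0,0,0,0,0,0,0,0,0]
Step 14: insert ej at [0, 14, 16, 19, 20] -> counters=[1,0,0,0,0,0,0,0,1,1,0,1,1,1,1,0,1,0,0,1,1,0,0]
Step 15: insert ej at [0, 14, 16, 19, 20] -> counters=[2,0,0,0,0,0,0,0,1,1,0,1,1,1,2,0,2,0,0,2,2,0,0]
Step 16: delete n at [8, 9, 11, 12, 13] -> counters=[2,0,0,0,0,0,0,0,0,0,0,0,0,0,2,0,2,0,0,2,2,0,0]
Step 17: insert jz at [7, 9, 12, 18, 20] -> counters=[2,0,0,0,0,0,0,1,0,1,0,0,1,0,2,0,2,0,1,2,3,0,0]
Final counters=[2,0,0,0,0,0,0,1,0,1,0,0,1,0,2,0,2,0,1,2,3,0,0] -> counters[2]=0

Answer: 0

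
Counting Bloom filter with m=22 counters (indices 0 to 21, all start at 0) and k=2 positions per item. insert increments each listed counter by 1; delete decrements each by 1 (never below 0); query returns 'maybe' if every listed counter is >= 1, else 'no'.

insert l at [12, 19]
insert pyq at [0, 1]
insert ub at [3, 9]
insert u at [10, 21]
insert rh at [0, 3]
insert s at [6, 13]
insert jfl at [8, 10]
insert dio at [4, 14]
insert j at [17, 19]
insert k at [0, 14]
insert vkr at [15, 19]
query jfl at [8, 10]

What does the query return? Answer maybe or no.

Step 1: insert l at [12, 19] -> counters=[0,0,0,0,0,0,0,0,0,0,0,0,1,0,0,0,0,0,0,1,0,0]
Step 2: insert pyq at [0, 1] -> counters=[1,1,0,0,0,0,0,0,0,0,0,0,1,0,0,0,0,0,0,1,0,0]
Step 3: insert ub at [3, 9] -> counters=[1,1,0,1,0,0,0,0,0,1,0,0,1,0,0,0,0,0,0,1,0,0]
Step 4: insert u at [10, 21] -> counters=[1,1,0,1,0,0,0,0,0,1,1,0,1,0,0,0,0,0,0,1,0,1]
Step 5: insert rh at [0, 3] -> counters=[2,1,0,2,0,0,0,0,0,1,1,0,1,0,0,0,0,0,0,1,0,1]
Step 6: insert s at [6, 13] -> counters=[2,1,0,2,0,0,1,0,0,1,1,0,1,1,0,0,0,0,0,1,0,1]
Step 7: insert jfl at [8, 10] -> counters=[2,1,0,2,0,0,1,0,1,1,2,0,1,1,0,0,0,0,0,1,0,1]
Step 8: insert dio at [4, 14] -> counters=[2,1,0,2,1,0,1,0,1,1,2,0,1,1,1,0,0,0,0,1,0,1]
Step 9: insert j at [17, 19] -> counters=[2,1,0,2,1,0,1,0,1,1,2,0,1,1,1,0,0,1,0,2,0,1]
Step 10: insert k at [0, 14] -> counters=[3,1,0,2,1,0,1,0,1,1,2,0,1,1,2,0,0,1,0,2,0,1]
Step 11: insert vkr at [15, 19] -> counters=[3,1,0,2,1,0,1,0,1,1,2,0,1,1,2,1,0,1,0,3,0,1]
Query jfl: check counters[8]=1 counters[10]=2 -> maybe

Answer: maybe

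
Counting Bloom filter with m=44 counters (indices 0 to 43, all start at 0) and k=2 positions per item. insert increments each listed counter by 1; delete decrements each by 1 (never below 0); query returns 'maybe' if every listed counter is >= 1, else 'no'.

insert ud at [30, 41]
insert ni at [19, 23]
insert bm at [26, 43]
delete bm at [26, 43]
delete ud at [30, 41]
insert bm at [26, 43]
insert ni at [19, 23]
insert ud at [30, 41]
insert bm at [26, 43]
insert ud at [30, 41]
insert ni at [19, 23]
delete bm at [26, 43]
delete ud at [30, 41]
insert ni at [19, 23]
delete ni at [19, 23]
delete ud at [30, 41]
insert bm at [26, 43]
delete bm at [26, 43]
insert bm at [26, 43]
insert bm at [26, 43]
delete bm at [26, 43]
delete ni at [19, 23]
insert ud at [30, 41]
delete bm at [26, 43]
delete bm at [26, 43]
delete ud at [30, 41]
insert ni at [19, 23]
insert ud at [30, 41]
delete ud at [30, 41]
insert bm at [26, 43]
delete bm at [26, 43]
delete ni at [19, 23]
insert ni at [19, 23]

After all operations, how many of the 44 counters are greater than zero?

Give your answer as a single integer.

Step 1: insert ud at [30, 41] -> counters=[0,0,0,0,0,0,0,0,0,0,0,0,0,0,0,0,0,0,0,0,0,0,0,0,0,0,0,0,0,0,1,0,0,0,0,0,0,0,0,0,0,1,0,0]
Step 2: insert ni at [19, 23] -> counters=[0,0,0,0,0,0,0,0,0,0,0,0,0,0,0,0,0,0,0,1,0,0,0,1,0,0,0,0,0,0,1,0,0,0,0,0,0,0,0,0,0,1,0,0]
Step 3: insert bm at [26, 43] -> counters=[0,0,0,0,0,0,0,0,0,0,0,0,0,0,0,0,0,0,0,1,0,0,0,1,0,0,1,0,0,0,1,0,0,0,0,0,0,0,0,0,0,1,0,1]
Step 4: delete bm at [26, 43] -> counters=[0,0,0,0,0,0,0,0,0,0,0,0,0,0,0,0,0,0,0,1,0,0,0,1,0,0,0,0,0,0,1,0,0,0,0,0,0,0,0,0,0,1,0,0]
Step 5: delete ud at [30, 41] -> counters=[0,0,0,0,0,0,0,0,0,0,0,0,0,0,0,0,0,0,0,1,0,0,0,1,0,0,0,0,0,0,0,0,0,0,0,0,0,0,0,0,0,0,0,0]
Step 6: insert bm at [26, 43] -> counters=[0,0,0,0,0,0,0,0,0,0,0,0,0,0,0,0,0,0,0,1,0,0,0,1,0,0,1,0,0,0,0,0,0,0,0,0,0,0,0,0,0,0,0,1]
Step 7: insert ni at [19, 23] -> counters=[0,0,0,0,0,0,0,0,0,0,0,0,0,0,0,0,0,0,0,2,0,0,0,2,0,0,1,0,0,0,0,0,0,0,0,0,0,0,0,0,0,0,0,1]
Step 8: insert ud at [30, 41] -> counters=[0,0,0,0,0,0,0,0,0,0,0,0,0,0,0,0,0,0,0,2,0,0,0,2,0,0,1,0,0,0,1,0,0,0,0,0,0,0,0,0,0,1,0,1]
Step 9: insert bm at [26, 43] -> counters=[0,0,0,0,0,0,0,0,0,0,0,0,0,0,0,0,0,0,0,2,0,0,0,2,0,0,2,0,0,0,1,0,0,0,0,0,0,0,0,0,0,1,0,2]
Step 10: insert ud at [30, 41] -> counters=[0,0,0,0,0,0,0,0,0,0,0,0,0,0,0,0,0,0,0,2,0,0,0,2,0,0,2,0,0,0,2,0,0,0,0,0,0,0,0,0,0,2,0,2]
Step 11: insert ni at [19, 23] -> counters=[0,0,0,0,0,0,0,0,0,0,0,0,0,0,0,0,0,0,0,3,0,0,0,3,0,0,2,0,0,0,2,0,0,0,0,0,0,0,0,0,0,2,0,2]
Step 12: delete bm at [26, 43] -> counters=[0,0,0,0,0,0,0,0,0,0,0,0,0,0,0,0,0,0,0,3,0,0,0,3,0,0,1,0,0,0,2,0,0,0,0,0,0,0,0,0,0,2,0,1]
Step 13: delete ud at [30, 41] -> counters=[0,0,0,0,0,0,0,0,0,0,0,0,0,0,0,0,0,0,0,3,0,0,0,3,0,0,1,0,0,0,1,0,0,0,0,0,0,0,0,0,0,1,0,1]
Step 14: insert ni at [19, 23] -> counters=[0,0,0,0,0,0,0,0,0,0,0,0,0,0,0,0,0,0,0,4,0,0,0,4,0,0,1,0,0,0,1,0,0,0,0,0,0,0,0,0,0,1,0,1]
Step 15: delete ni at [19, 23] -> counters=[0,0,0,0,0,0,0,0,0,0,0,0,0,0,0,0,0,0,0,3,0,0,0,3,0,0,1,0,0,0,1,0,0,0,0,0,0,0,0,0,0,1,0,1]
Step 16: delete ud at [30, 41] -> counters=[0,0,0,0,0,0,0,0,0,0,0,0,0,0,0,0,0,0,0,3,0,0,0,3,0,0,1,0,0,0,0,0,0,0,0,0,0,0,0,0,0,0,0,1]
Step 17: insert bm at [26, 43] -> counters=[0,0,0,0,0,0,0,0,0,0,0,0,0,0,0,0,0,0,0,3,0,0,0,3,0,0,2,0,0,0,0,0,0,0,0,0,0,0,0,0,0,0,0,2]
Step 18: delete bm at [26, 43] -> counters=[0,0,0,0,0,0,0,0,0,0,0,0,0,0,0,0,0,0,0,3,0,0,0,3,0,0,1,0,0,0,0,0,0,0,0,0,0,0,0,0,0,0,0,1]
Step 19: insert bm at [26, 43] -> counters=[0,0,0,0,0,0,0,0,0,0,0,0,0,0,0,0,0,0,0,3,0,0,0,3,0,0,2,0,0,0,0,0,0,0,0,0,0,0,0,0,0,0,0,2]
Step 20: insert bm at [26, 43] -> counters=[0,0,0,0,0,0,0,0,0,0,0,0,0,0,0,0,0,0,0,3,0,0,0,3,0,0,3,0,0,0,0,0,0,0,0,0,0,0,0,0,0,0,0,3]
Step 21: delete bm at [26, 43] -> counters=[0,0,0,0,0,0,0,0,0,0,0,0,0,0,0,0,0,0,0,3,0,0,0,3,0,0,2,0,0,0,0,0,0,0,0,0,0,0,0,0,0,0,0,2]
Step 22: delete ni at [19, 23] -> counters=[0,0,0,0,0,0,0,0,0,0,0,0,0,0,0,0,0,0,0,2,0,0,0,2,0,0,2,0,0,0,0,0,0,0,0,0,0,0,0,0,0,0,0,2]
Step 23: insert ud at [30, 41] -> counters=[0,0,0,0,0,0,0,0,0,0,0,0,0,0,0,0,0,0,0,2,0,0,0,2,0,0,2,0,0,0,1,0,0,0,0,0,0,0,0,0,0,1,0,2]
Step 24: delete bm at [26, 43] -> counters=[0,0,0,0,0,0,0,0,0,0,0,0,0,0,0,0,0,0,0,2,0,0,0,2,0,0,1,0,0,0,1,0,0,0,0,0,0,0,0,0,0,1,0,1]
Step 25: delete bm at [26, 43] -> counters=[0,0,0,0,0,0,0,0,0,0,0,0,0,0,0,0,0,0,0,2,0,0,0,2,0,0,0,0,0,0,1,0,0,0,0,0,0,0,0,0,0,1,0,0]
Step 26: delete ud at [30, 41] -> counters=[0,0,0,0,0,0,0,0,0,0,0,0,0,0,0,0,0,0,0,2,0,0,0,2,0,0,0,0,0,0,0,0,0,0,0,0,0,0,0,0,0,0,0,0]
Step 27: insert ni at [19, 23] -> counters=[0,0,0,0,0,0,0,0,0,0,0,0,0,0,0,0,0,0,0,3,0,0,0,3,0,0,0,0,0,0,0,0,0,0,0,0,0,0,0,0,0,0,0,0]
Step 28: insert ud at [30, 41] -> counters=[0,0,0,0,0,0,0,0,0,0,0,0,0,0,0,0,0,0,0,3,0,0,0,3,0,0,0,0,0,0,1,0,0,0,0,0,0,0,0,0,0,1,0,0]
Step 29: delete ud at [30, 41] -> counters=[0,0,0,0,0,0,0,0,0,0,0,0,0,0,0,0,0,0,0,3,0,0,0,3,0,0,0,0,0,0,0,0,0,0,0,0,0,0,0,0,0,0,0,0]
Step 30: insert bm at [26, 43] -> counters=[0,0,0,0,0,0,0,0,0,0,0,0,0,0,0,0,0,0,0,3,0,0,0,3,0,0,1,0,0,0,0,0,0,0,0,0,0,0,0,0,0,0,0,1]
Step 31: delete bm at [26, 43] -> counters=[0,0,0,0,0,0,0,0,0,0,0,0,0,0,0,0,0,0,0,3,0,0,0,3,0,0,0,0,0,0,0,0,0,0,0,0,0,0,0,0,0,0,0,0]
Step 32: delete ni at [19, 23] -> counters=[0,0,0,0,0,0,0,0,0,0,0,0,0,0,0,0,0,0,0,2,0,0,0,2,0,0,0,0,0,0,0,0,0,0,0,0,0,0,0,0,0,0,0,0]
Step 33: insert ni at [19, 23] -> counters=[0,0,0,0,0,0,0,0,0,0,0,0,0,0,0,0,0,0,0,3,0,0,0,3,0,0,0,0,0,0,0,0,0,0,0,0,0,0,0,0,0,0,0,0]
Final counters=[0,0,0,0,0,0,0,0,0,0,0,0,0,0,0,0,0,0,0,3,0,0,0,3,0,0,0,0,0,0,0,0,0,0,0,0,0,0,0,0,0,0,0,0] -> 2 nonzero

Answer: 2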